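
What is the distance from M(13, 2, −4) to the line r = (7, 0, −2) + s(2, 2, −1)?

Direction vector d = (2, 2, −1).
AP = (6, 2, −2); AP·d = 18, |AP|² = 44, |d|² = 9.
distance² = |AP|² − (AP·d)²/|d|² = 44 − 324/9 = 8, so the distance is 2√2.

2√2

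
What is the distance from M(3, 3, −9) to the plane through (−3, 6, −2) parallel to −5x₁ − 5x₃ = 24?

1/√2

Parallel planes share the normal n = (−5, 0, −5); since (−3, 6, −2) lies on the plane, its equation is −5x₁ − 5x₃ = 25.
d = |(-5)·3 + (-5)·(-9) − 25| / √(25 + 0 + 25) = |5| / (5√2) = 1/√2.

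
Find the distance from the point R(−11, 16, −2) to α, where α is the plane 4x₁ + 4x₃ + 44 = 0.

√2

d = |4·(-11) + 4·(-2) − (-44)| / √(16 + 0 + 16) = |-8| / (4√2) = √2.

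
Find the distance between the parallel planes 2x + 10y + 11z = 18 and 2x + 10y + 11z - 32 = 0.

14/15

Both planes have normal n = (2, 10, 11), |n| = 15. Any point on the first plane is at distance |32 − 18|/|n| = 14/15 from the second.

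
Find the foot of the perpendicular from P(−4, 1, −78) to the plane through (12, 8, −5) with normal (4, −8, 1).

n = (4, −8, 1), |n|² = 81, and n·P − (-21) = -81.
t = -81/81 = -1, so the foot is P − t·n = (−4, 1, −78) − (-1)·(4, −8, 1) = (0, −7, −77).

(0, -7, -77)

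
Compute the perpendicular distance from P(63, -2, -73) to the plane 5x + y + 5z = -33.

n = (5, 1, 5); n·P − (-33) = -19; |n| = √51; distance = 19/√51.

19√51/51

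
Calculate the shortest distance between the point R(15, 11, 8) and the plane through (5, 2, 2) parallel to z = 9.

Parallel planes share the normal n = (0, 0, 1); since (5, 2, 2) lies on the plane, its equation is z = 2.
d = |1·8 − 2| / √(0 + 0 + 1) = |6| / 1 = 6.

6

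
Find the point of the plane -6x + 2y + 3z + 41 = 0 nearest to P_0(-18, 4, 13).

(6, -4, 1)

The perpendicular from P_0 has direction n = (-6, 2, 3): r = (-18, 4, 13) + λ(-6, 2, 3).
Substitute into the plane: n·(P_0 + λn) = -41 gives 155 + 49λ = -41, so λ = -4.
Foot = (-18, 4, 13) + (-4)·(-6, 2, 3) = (6, -4, 1).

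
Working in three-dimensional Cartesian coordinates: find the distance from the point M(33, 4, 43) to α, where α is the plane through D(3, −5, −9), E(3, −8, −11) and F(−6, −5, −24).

12/√38

DE = (0, −3, −2) and DF = (−9, 0, −15), so a normal is n = DE × DF = (45, 18, −27).
n = (45, 18, −27); n·P − 288 = 108; |n| = 9√38; distance = 108/(9√38) = 6√38/19.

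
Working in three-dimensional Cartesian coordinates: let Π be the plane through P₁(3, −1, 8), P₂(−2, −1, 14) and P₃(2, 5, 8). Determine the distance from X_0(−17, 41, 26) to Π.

12/√62

P₁P₂ = (−5, 0, 6) and P₁P₃ = (−1, 6, 0), so a normal is n = P₁P₂ × P₁P₃ = (−36, −6, −30).
n = (−36, −6, −30); n·P − (-342) = -72; |n| = 6√62; distance = 72/(6√62) = 6√62/31.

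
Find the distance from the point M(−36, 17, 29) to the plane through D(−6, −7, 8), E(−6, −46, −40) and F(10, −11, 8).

DE = (0, −39, −48) and DF = (16, −4, 0), so a normal is n = DE × DF = (−192, −768, 624).
n = (−192, −768, 624); n·P − 11520 = 432; |n| = 1008; distance = 432/1008 = 3/7.

3/7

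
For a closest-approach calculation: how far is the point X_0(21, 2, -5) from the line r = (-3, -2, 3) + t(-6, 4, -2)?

12√3

Direction vector d = (-6, 4, -2).
AP = (24, 4, -8), and AP × d = (24, 96, 120).
|AP × d|² = 24192 and |d|² = 56, so the distance is √(24192/56) = √432 = 12√3.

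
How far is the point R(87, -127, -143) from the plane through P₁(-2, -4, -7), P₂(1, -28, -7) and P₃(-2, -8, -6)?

P₁P₂ = (3, -24, 0) and P₁P₃ = (0, -4, 1), so a normal is n = P₁P₂ × P₁P₃ = (-24, -3, -12).
d = |(-24)·87 + (-3)·(-127) + (-12)·(-143) − 144| / √(576 + 9 + 144) = |-135| / 27 = 5.

5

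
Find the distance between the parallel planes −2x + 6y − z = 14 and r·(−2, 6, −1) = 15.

Both planes have normal n = (−2, 6, −1), |n| = √41. Any point on the first plane is at distance |15 − 14|/|n| = 1/√41 from the second.

√41/41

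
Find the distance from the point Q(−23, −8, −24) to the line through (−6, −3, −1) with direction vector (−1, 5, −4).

Direction vector d = (−1, 5, −4).
AP = (−17, −5, −23), and AP × d = (135, −45, −90).
|AP × d|² = 28350 and |d|² = 42, so the distance is √(28350/42) = √675 = 15√3.

15√3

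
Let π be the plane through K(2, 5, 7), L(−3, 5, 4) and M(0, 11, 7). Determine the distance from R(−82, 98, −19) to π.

KL = (−5, 0, −3) and KM = (−2, 6, 0), so a normal is n = KL × KM = (18, 6, −30).
d = |18·(-82) + 6·98 + (-30)·(-19) − (-144)| / √(324 + 36 + 900) = |-174| / (6√35) = 29/√35.

29√35/35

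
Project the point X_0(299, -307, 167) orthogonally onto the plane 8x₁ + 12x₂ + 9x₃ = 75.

(5019/17, -5315/17, 2767/17)

The perpendicular from X_0 has direction n = (8, 12, 9): r = (299, -307, 167) + t(8, 12, 9).
Substitute into the plane: n·(X_0 + tn) = 75 gives 211 + 289t = 75, so t = -8/17.
Foot = (299, -307, 167) + (-8/17)·(8, 12, 9) = (5019/17, -5315/17, 2767/17).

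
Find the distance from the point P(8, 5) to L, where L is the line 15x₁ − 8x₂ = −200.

280/17

d = |15·8 + (-8)·5 − (-200)| / √(225 + 64) = |280|/17 = 280/17.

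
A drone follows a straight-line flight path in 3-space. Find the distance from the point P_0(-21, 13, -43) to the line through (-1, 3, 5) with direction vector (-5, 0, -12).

10

Direction vector d = (-5, 0, -12).
AP = (-20, 10, -48); AP·d = 676, |AP|² = 2804, |d|² = 169.
distance² = |AP|² − (AP·d)²/|d|² = 2804 − 456976/169 = 100, so the distance is 10.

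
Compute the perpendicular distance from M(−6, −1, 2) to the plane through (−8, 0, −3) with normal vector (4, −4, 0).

The plane has equation n·(r − (−8, 0, −3)) = 0, i.e. n·r = -32.
Then n·(−6, −1, 2) − (−32) = 12.
|n| = √(16 + 16 + 0) = 4√2, so the distance is |12|/(4√2) = 3√2/2.

3/√2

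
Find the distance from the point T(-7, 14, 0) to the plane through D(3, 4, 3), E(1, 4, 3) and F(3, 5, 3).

3

DE = (-2, 0, 0) and DF = (0, 1, 0), so a normal is n = DE × DF = (0, 0, -2).
Then n·(-7, 14, 0) - (-6) = 6.
|n| = √(0 + 0 + 4) = 2, so the distance is |6|/2 = 3.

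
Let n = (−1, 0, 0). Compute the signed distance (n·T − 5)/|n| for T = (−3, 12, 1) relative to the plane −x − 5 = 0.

-2

n·T − 5 = -2.
|n| = 1, so the signed distance is -2/1 = -2.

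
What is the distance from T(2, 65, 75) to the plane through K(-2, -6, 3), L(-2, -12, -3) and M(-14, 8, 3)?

2

KL = (0, -6, -6) and KM = (-12, 14, 0), so a normal is n = KL × KM = (84, 72, -72).
Then n·(2, 65, 75) - (-816) = 264.
|n| = √(7056 + 5184 + 5184) = 132, so the distance is |264|/132 = 2.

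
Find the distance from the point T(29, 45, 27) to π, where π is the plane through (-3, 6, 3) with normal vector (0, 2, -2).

15/√2

The plane has equation n·(r − (-3, 6, 3)) = 0, i.e. n·r = 6.
Then n·(29, 45, 27) - 6 = 30.
|n| = √(0 + 4 + 4) = 2√2, so the distance is |30|/(2√2) = 15√2/2.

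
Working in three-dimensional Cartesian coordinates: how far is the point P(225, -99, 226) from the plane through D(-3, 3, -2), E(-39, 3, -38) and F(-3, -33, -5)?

6

DE = (-36, 0, -36) and DF = (0, -36, -3), so a normal is n = DE × DF = (-1296, -108, 1296).
n = (-1296, -108, 1296); n·P − 972 = 11016; |n| = 1836; distance = 11016/1836 = 6.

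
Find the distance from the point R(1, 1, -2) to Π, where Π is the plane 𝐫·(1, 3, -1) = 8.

n = (1, 3, -1); n·P − 8 = -2; |n| = √11; distance = 2/√11.

2√11/11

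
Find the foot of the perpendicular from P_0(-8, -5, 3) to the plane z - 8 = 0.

(-8, -5, 8)

The perpendicular from P_0 has direction n = (0, 0, 1): r = (-8, -5, 3) + t(0, 0, 1).
Substitute into the plane: n·(P_0 + tn) = 8 gives 3 + 1t = 8, so t = 5.
Foot = (-8, -5, 3) + 5·(0, 0, 1) = (-8, -5, 8).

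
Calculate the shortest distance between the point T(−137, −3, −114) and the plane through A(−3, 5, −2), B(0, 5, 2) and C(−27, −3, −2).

8

AB = (3, 0, 4) and AC = (−24, −8, 0), so a normal is n = AB × AC = (32, −96, −24).
Then n·(−137, −3, −114) − (−528) = −832.
|n| = √(1024 + 9216 + 576) = 104, so the distance is |-832|/104 = 8.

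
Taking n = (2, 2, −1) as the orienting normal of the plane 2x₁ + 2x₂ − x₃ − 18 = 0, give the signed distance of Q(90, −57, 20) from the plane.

28/3

n·Q − 18 = 28.
|n| = 3, so the signed distance is 28/3.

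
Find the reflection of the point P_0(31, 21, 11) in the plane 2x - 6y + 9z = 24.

(337/11, 243/11, 103/11)

With n = (2, -6, 9), the signed offset is (n·P_0 − 24)/|n|² = 11/121 = 1/11.
P_0' = P_0 − 2t·n = (31, 21, 11) − (2/11)·(2, -6, 9) = (337/11, 243/11, 103/11).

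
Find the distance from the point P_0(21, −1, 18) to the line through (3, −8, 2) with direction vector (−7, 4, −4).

√305

Direction vector d = (−7, 4, −4).
AP = (18, 7, 16); AP·d = -162, |AP|² = 629, |d|² = 81.
distance² = |AP|² − (AP·d)²/|d|² = 629 − 26244/81 = 305, so the distance is √305.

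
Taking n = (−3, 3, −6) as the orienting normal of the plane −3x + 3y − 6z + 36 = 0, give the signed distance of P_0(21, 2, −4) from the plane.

n·P_0 − (-36) = 3.
|n| = 3√6, so the signed distance is 1/√6.

1/√6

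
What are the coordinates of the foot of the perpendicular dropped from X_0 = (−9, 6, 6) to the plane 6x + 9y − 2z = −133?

(-15, -3, 8)

The perpendicular from X_0 has direction n = (6, 9, −2): r = (−9, 6, 6) + t(6, 9, −2).
Substitute into the plane: n·(X_0 + tn) = -133 gives -12 + 121t = -133, so t = -1.
Foot = (−9, 6, 6) + (-1)·(6, 9, −2) = (−15, −3, 8).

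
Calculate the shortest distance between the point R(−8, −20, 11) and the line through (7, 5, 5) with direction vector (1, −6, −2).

√517

Direction vector d = (1, −6, −2).
AP = (−15, −25, 6), and AP × d = (86, −24, 115).
|AP × d|² = 21197 and |d|² = 41, so the distance is √(21197/41) = √517.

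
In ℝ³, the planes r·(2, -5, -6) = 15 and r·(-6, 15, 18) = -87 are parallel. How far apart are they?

Divide the second equation by -3 to match normals: 2x - 5y - 6z = 29.
Both planes have normal n = (2, -5, -6), |n| = √65. Any point on the first plane is at distance |29 − 15|/|n| = 14/√65 from the second.

14/√65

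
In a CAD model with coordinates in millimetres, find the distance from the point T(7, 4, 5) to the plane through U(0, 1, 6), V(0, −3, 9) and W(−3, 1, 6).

1

UV = (0, −4, 3) and UW = (−3, 0, 0), so a normal is n = UV × UW = (0, −9, −12).
Then n·(7, 4, 5) − (−81) = −15.
|n| = √(0 + 81 + 144) = 15, so the distance is |-15|/15 = 1.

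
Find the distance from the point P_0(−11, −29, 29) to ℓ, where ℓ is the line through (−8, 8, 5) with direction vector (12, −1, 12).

Direction vector d = (12, −1, 12).
AP = (−3, −37, 24); AP·d = 289, |AP|² = 1954, |d|² = 289.
distance² = |AP|² − (AP·d)²/|d|² = 1954 − 83521/289 = 1665, so the distance is 3√185.

3√185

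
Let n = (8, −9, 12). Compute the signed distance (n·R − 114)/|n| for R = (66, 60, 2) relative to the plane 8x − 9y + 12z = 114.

n·R − 114 = -102.
|n| = 17, so the signed distance is -102/17 = -6.

-6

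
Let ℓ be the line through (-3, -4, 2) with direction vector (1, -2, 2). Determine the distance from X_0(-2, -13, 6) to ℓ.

Direction vector d = (1, -2, 2).
AP = (1, -9, 4); AP·d = 27, |AP|² = 98, |d|² = 9.
distance² = |AP|² − (AP·d)²/|d|² = 98 − 729/9 = 17, so the distance is √17.

√17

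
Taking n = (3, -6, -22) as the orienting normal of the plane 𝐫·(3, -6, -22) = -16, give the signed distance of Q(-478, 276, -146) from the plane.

n·Q − (-16) = 138.
|n| = 23, so the signed distance is 138/23 = 6.

6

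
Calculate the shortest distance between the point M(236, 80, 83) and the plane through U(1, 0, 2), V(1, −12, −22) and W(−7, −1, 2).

9

UV = (0, −12, −24) and UW = (−8, −1, 0), so a normal is n = UV × UW = (−24, 192, −96).
Then n·(236, 80, 83) − (−216) = 1944.
|n| = √(576 + 36864 + 9216) = 216, so the distance is |1944|/216 = 9.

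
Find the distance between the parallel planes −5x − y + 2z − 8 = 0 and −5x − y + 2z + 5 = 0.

Both planes have normal n = (−5, −1, 2), |n| = √30. Any point on the first plane is at distance |(-5) − 8|/|n| = 13/√30 from the second.

13√30/30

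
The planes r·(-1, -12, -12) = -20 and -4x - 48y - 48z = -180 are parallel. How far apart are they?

Divide the second equation by 4 to match normals: -x - 12y - 12z = -45.
With common normal n = (-1, -12, -12) (|n| = 17), the distance is |(-20) − (-45)|/|n| = 25/17.

25/17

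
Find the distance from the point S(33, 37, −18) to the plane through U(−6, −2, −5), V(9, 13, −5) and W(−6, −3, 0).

13√51/51

UV = (15, 15, 0) and UW = (0, −1, 5), so a normal is n = UV × UW = (75, −75, −15).
Then n·(33, 37, −18) − (−225) = 195.
|n| = √(5625 + 5625 + 225) = 15√51, so the distance is |195|/(15√51) = 13√51/51.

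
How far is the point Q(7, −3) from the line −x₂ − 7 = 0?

d = |0·7 + (-1)·(-3) − 7| / √(0 + 1) = |-4|/1 = 4.

4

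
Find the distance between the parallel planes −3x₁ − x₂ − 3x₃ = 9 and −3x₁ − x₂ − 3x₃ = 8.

Both planes have normal n = (−3, −1, −3), |n| = √19. Any point on the first plane is at distance |8 − 9|/|n| = 1/√19 = √19/19 from the second.

√19/19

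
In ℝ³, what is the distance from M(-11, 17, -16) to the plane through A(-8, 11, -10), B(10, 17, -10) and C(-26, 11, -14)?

AB = (18, 6, 0) and AC = (-18, 0, -4), so a normal is n = AB × AC = (-24, 72, 108).
Then n·(-11, 17, -16) - (-96) = -144.
|n| = √(576 + 5184 + 11664) = 132, so the distance is |-144|/132 = 12/11.

12/11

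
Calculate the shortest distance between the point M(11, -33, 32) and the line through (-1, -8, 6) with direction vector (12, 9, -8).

34

Direction vector d = (12, 9, -8).
AP = (12, -25, 26); AP·d = -289, |AP|² = 1445, |d|² = 289.
distance² = |AP|² − (AP·d)²/|d|² = 1445 − 83521/289 = 1156, so the distance is 34.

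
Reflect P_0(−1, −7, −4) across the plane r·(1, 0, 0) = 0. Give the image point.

(1, -7, -4)

With n = (1, 0, 0), the signed offset is (n·P_0 − 0)/|n|² = -1/1 = -1.
P_0' = P_0 − 2t·n = (−1, −7, −4) − (-2)·(1, 0, 0) = (1, −7, −4).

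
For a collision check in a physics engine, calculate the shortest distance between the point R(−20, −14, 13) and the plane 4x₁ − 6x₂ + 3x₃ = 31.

Normal vector n = (4, −6, 3), and n·(−20, −14, 13) − 31 = 12.
|n| = √(16 + 36 + 9) = √61, so the distance is |12|/√61 = 12/√61.

12√61/61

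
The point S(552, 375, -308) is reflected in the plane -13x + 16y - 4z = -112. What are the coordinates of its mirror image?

With n = (-13, 16, -4), the signed offset is (n·S − (-112))/|n|² = 168/441 = 8/21.
S' = S − 2t·n = (552, 375, -308) − (16/21)·(-13, 16, -4) = (11800/21, 7619/21, -6404/21).

(11800/21, 7619/21, -6404/21)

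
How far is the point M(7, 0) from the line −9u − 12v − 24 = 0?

29/5

d = |(-9)·7 + (-12)·0 − 24| / √(81 + 144) = |-87|/15 = 29/5.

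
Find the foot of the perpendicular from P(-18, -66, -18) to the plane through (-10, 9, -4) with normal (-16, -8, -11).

(14, -50, 4)

The perpendicular from P has direction n = (-16, -8, -11): r = (-18, -66, -18) + λ(-16, -8, -11).
Substitute into the plane: n·(P + λn) = 132 gives 1014 + 441λ = 132, so λ = -2.
Foot = (-18, -66, -18) + (-2)·(-16, -8, -11) = (14, -50, 4).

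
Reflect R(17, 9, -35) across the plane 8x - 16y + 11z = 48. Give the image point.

n = (8, -16, 11), |n|² = 441, n·R − 48 = -441, so t = -441/441 = -1.
Foot F = R − (-1)·n = (25, -7, -24); the reflection is 2F − R = (33, -23, -13).

(33, -23, -13)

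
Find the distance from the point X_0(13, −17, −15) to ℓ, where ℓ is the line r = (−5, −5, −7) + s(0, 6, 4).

Direction vector d = (0, 6, 4).
AP = (18, −12, −8); AP·d = -104, |AP|² = 532, |d|² = 52.
distance² = |AP|² − (AP·d)²/|d|² = 532 − 10816/52 = 324, so the distance is 18.

18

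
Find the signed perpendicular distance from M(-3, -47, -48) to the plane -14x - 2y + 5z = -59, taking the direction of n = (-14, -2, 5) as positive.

-3

n·M − (-59) = -45.
|n| = 15, so the signed distance is -45/15 = -3.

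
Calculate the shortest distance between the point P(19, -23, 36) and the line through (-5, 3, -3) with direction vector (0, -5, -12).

Direction vector d = (0, -5, -12).
AP = (24, -26, 39), and AP × d = (507, 288, -120).
|AP × d|² = 354393 and |d|² = 169, so the distance is √(354393/169) = √2097 = 3√233.

3√233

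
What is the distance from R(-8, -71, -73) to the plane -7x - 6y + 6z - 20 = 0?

24/11

d = |(-7)·(-8) + (-6)·(-71) + 6·(-73) − 20| / √(49 + 36 + 36) = |24| / 11 = 24/11.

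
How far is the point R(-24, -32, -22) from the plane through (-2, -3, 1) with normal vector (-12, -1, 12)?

1

The plane has equation n·(r − (-2, -3, 1)) = 0, i.e. n·r = 39.
d = |(-12)·(-24) + (-1)·(-32) + 12·(-22) − 39| / √(144 + 1 + 144) = |17| / 17 = 1.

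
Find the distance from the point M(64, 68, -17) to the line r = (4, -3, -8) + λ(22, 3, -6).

Direction vector d = (22, 3, -6).
AP = (60, 71, -9); AP·d = 1587, |AP|² = 8722, |d|² = 529.
distance² = |AP|² − (AP·d)²/|d|² = 8722 − 2518569/529 = 3961, so the distance is √3961.

√3961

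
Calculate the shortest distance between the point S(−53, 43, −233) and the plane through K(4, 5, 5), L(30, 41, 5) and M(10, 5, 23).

KL = (26, 36, 0) and KM = (6, 0, 18), so a normal is n = KL × KM = (648, −468, −216).
Then n·(−53, 43, −233) − (−828) = −3312.
|n| = √(419904 + 219024 + 46656) = 828, so the distance is |-3312|/828 = 4.

4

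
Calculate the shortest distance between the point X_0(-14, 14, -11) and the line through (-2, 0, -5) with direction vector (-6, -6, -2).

2√94

Direction vector d = (-6, -6, -2).
AP = (-12, 14, -6), and AP × d = (-64, 12, 156).
|AP × d|² = 28576 and |d|² = 76, so the distance is √(28576/76) = √376 = 2√94.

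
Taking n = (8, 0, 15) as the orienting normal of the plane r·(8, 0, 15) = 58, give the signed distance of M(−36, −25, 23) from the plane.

-1/17

n·M − 58 = -1.
|n| = 17, so the signed distance is -1/17.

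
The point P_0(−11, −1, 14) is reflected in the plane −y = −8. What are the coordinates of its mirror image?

With n = (0, −1, 0), the signed offset is (n·P_0 − (-8))/|n|² = 9/1 = 9.
P_0' = P_0 − 2t·n = (−11, −1, 14) − 18·(0, −1, 0) = (−11, 17, 14).

(-11, 17, 14)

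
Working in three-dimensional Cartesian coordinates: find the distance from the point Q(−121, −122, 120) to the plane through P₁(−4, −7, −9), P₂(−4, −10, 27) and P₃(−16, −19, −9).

9

P₁P₂ = (0, −3, 36) and P₁P₃ = (−12, −12, 0), so a normal is n = P₁P₂ × P₁P₃ = (432, −432, −36).
Then n·(−121, −122, 120) − 1620 = −5508.
|n| = √(186624 + 186624 + 1296) = 612, so the distance is |-5508|/612 = 9.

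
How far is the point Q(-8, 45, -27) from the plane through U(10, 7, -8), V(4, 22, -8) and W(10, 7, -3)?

14/√29

UV = (-6, 15, 0) and UW = (0, 0, 5), so a normal is n = UV × UW = (75, 30, 0).
n = (75, 30, 0); n·P − 960 = -210; |n| = 15√29; distance = 210/(15√29) = 14√29/29.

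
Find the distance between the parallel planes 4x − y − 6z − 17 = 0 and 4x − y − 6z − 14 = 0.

Both planes have normal n = (4, −1, −6), |n| = √53. Any point on the first plane is at distance |14 − 17|/|n| = 3/√53 = 3√53/53 from the second.

3√53/53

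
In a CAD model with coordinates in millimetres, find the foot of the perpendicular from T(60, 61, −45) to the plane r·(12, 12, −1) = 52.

The perpendicular from T has direction n = (12, 12, −1): r = (60, 61, −45) + λ(12, 12, −1).
Substitute into the plane: n·(T + λn) = 52 gives 1497 + 289λ = 52, so λ = -5.
Foot = (60, 61, −45) + (-5)·(12, 12, −1) = (0, 1, −40).

(0, 1, -40)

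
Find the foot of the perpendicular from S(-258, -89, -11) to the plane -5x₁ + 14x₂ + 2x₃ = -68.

(-256, -473/5, -59/5)

The perpendicular from S has direction n = (-5, 14, 2): r = (-258, -89, -11) + μ(-5, 14, 2).
Substitute into the plane: n·(S + μn) = -68 gives 22 + 225μ = -68, so μ = -2/5.
Foot = (-258, -89, -11) + (-2/5)·(-5, 14, 2) = (-256, -473/5, -59/5).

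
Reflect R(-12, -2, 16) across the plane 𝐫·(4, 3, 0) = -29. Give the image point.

(-4, 4, 16)

With n = (4, 3, 0), the signed offset is (n·R − (-29))/|n|² = -25/25 = -1.
R' = R − 2t·n = (-12, -2, 16) − (-2)·(4, 3, 0) = (-4, 4, 16).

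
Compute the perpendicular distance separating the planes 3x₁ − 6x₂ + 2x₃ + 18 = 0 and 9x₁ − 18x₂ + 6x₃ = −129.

Divide the second equation by 3 to match normals: 3x₁ − 6x₂ + 2x₃ = -43.
Both planes have normal n = (3, −6, 2), |n| = 7. Any point on the first plane is at distance |(-43) − (-18)|/|n| = 25/7 from the second.

25/7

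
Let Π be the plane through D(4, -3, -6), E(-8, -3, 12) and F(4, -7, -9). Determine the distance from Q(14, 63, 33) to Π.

DE = (-12, 0, 18) and DF = (0, -4, -3), so a normal is n = DE × DF = (72, -36, 48).
Then n·(14, 63, 33) - 108 = 216.
|n| = √(5184 + 1296 + 2304) = 12√61, so the distance is |216|/(12√61) = 18√61/61.

18/√61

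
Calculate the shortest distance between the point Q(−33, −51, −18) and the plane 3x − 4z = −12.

Normal vector n = (3, 0, −4), and n·(−33, −51, −18) − (−12) = −15.
|n| = √(9 + 0 + 16) = 5, so the distance is |-15|/5 = 3.

3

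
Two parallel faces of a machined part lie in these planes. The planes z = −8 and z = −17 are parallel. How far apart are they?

With common normal n = (0, 0, 1) (|n| = 1), the distance is |(-8) − (-17)|/|n| = 9/1 = 9.

9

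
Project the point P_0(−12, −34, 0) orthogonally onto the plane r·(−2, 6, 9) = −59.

(-14, -28, 9)

The perpendicular from P_0 has direction n = (−2, 6, 9): r = (−12, −34, 0) + t(−2, 6, 9).
Substitute into the plane: n·(P_0 + tn) = -59 gives -180 + 121t = -59, so t = 1.
Foot = (−12, −34, 0) + 1·(−2, 6, 9) = (−14, −28, 9).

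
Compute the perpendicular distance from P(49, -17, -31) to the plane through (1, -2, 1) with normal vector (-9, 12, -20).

The plane has equation n·(r − (1, -2, 1)) = 0, i.e. n·r = -53.
Then n·(49, -17, -31) - (-53) = 28.
|n| = √(81 + 144 + 400) = 25, so the distance is |28|/25 = 28/25.

28/25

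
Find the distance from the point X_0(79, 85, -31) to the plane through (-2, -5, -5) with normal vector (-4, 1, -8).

26/9

The plane has equation n·(r − (-2, -5, -5)) = 0, i.e. n·r = 43.
Then n·(79, 85, -31) - 43 = -26.
|n| = √(16 + 1 + 64) = 9, so the distance is |-26|/9 = 26/9.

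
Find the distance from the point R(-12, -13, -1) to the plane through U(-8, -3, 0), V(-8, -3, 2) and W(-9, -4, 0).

3√2

UV = (0, 0, 2) and UW = (-1, -1, 0), so a normal is n = UV × UW = (2, -2, 0).
Then n·(-12, -13, -1) - (-10) = 12.
|n| = √(4 + 4 + 0) = 2√2, so the distance is |12|/(2√2) = 3√2.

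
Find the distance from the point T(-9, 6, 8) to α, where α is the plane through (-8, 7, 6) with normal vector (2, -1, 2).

The plane has equation n·(r − (-8, 7, 6)) = 0, i.e. n·r = -11.
d = |2·(-9) + (-1)·6 + 2·8 − (-11)| / √(4 + 1 + 4) = |3| / 3 = 1.

1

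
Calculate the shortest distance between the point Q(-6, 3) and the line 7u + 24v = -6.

36/25

The normal to the line is n = (7, 24) with |n| = 25.
|n·Q − (-6)| = |30 − (-6)| = 36, so the distance is 36/25.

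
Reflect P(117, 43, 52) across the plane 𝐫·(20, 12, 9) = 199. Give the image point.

(-83, -77, -38)

With n = (20, 12, 9), the signed offset is (n·P − 199)/|n|² = 3125/625 = 5.
P' = P − 2t·n = (117, 43, 52) − 10·(20, 12, 9) = (-83, -77, -38).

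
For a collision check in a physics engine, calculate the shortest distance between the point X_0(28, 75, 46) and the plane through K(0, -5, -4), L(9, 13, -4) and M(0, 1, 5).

4

KL = (9, 18, 0) and KM = (0, 6, 9), so a normal is n = KL × KM = (162, -81, 54).
n = (162, -81, 54); n·P − 189 = 756; |n| = 189; distance = 756/189 = 4.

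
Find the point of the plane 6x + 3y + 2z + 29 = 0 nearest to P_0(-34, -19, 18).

The perpendicular from P_0 has direction n = (6, 3, 2): r = (-34, -19, 18) + λ(6, 3, 2).
Substitute into the plane: n·(P_0 + λn) = -29 gives -225 + 49λ = -29, so λ = 4.
Foot = (-34, -19, 18) + 4·(6, 3, 2) = (-10, -7, 26).

(-10, -7, 26)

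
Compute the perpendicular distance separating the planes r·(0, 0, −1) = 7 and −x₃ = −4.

11

Both planes have normal n = (0, 0, −1), |n| = 1. Any point on the first plane is at distance |(-4) − 7|/|n| = 11/1 = 11 from the second.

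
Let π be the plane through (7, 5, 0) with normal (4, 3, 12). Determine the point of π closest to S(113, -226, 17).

n = (4, 3, 12), |n|² = 169, and n·S − 43 = -65.
t = -65/169 = -5/13, so the foot is S − t·n = (113, -226, 17) − (-5/13)·(4, 3, 12) = (1489/13, -2923/13, 281/13).

(1489/13, -2923/13, 281/13)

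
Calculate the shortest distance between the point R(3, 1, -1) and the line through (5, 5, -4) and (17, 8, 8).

√29

A direction vector is d = (12, 3, 12).
AP = (-2, -4, 3), and AP × d = (-57, 60, 42).
|AP × d|² = 8613 and |d|² = 297, so the distance is √(8613/297) = √29.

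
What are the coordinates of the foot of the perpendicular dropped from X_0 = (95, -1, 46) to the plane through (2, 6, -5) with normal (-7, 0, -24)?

n = (-7, 0, -24), |n|² = 625, and n·X_0 − 106 = -1875.
t = -1875/625 = -3, so the foot is X_0 − t·n = (95, -1, 46) − (-3)·(-7, 0, -24) = (74, -1, -26).

(74, -1, -26)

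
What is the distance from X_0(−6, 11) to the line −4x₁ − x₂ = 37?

24√17/17

The normal to the line is n = (−4, −1) with |n| = √17.
|n·X_0 − 37| = |13 − 37| = 24, so the distance is 24/√17 = 24√17/17.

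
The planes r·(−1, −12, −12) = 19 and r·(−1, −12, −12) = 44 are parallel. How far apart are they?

25/17

With common normal n = (−1, −12, −12) (|n| = 17), the distance is |19 − 44|/|n| = 25/17.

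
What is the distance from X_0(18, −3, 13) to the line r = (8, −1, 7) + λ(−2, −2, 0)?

6√3

Direction vector d = (−2, −2, 0).
AP = (10, −2, 6); AP·d = -16, |AP|² = 140, |d|² = 8.
distance² = |AP|² − (AP·d)²/|d|² = 140 − 256/8 = 108, so the distance is 6√3.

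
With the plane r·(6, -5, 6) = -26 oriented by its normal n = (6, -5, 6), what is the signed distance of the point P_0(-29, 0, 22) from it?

-16/√97

n·P_0 − (-26) = -16.
|n| = √97, so the signed distance is -16/√97.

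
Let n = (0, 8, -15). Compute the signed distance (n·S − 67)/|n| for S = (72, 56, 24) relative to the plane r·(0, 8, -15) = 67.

21/17

n·S − 67 = 21.
|n| = 17, so the signed distance is 21/17.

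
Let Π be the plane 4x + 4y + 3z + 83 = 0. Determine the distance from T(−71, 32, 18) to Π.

19/√41

Normal vector n = (4, 4, 3), and n·(−71, 32, 18) − (−83) = −19.
|n| = √(16 + 16 + 9) = √41, so the distance is |-19|/√41 = 19/√41.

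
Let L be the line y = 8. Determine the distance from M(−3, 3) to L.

The normal to the line is n = (0, 1) with |n| = 1.
|n·M − 8| = |3 − 8| = 5, so the distance is 5/1 = 5.

5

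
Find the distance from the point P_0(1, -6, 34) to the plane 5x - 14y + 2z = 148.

Normal vector n = (5, -14, 2), and n·(1, -6, 34) - 148 = 9.
|n| = √(25 + 196 + 4) = 15, so the distance is |9|/15 = 3/5.

3/5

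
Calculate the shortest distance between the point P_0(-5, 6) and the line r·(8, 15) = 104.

d = |8·(-5) + 15·6 − 104| / √(64 + 225) = |-54|/17 = 54/17.

54/17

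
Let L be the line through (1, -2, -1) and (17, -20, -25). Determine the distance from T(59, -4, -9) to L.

2√569

A direction vector is d = (16, -18, -24).
AP = (58, -2, -8), and AP × d = (-96, 1264, -1012).
|AP × d|² = 2631056 and |d|² = 1156, so the distance is √(2631056/1156) = √2276 = 2√569.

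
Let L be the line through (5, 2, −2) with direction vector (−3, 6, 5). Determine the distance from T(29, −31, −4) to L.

Direction vector d = (−3, 6, 5).
AP = (24, −33, −2); AP·d = -280, |AP|² = 1669, |d|² = 70.
distance² = |AP|² − (AP·d)²/|d|² = 1669 − 78400/70 = 549, so the distance is 3√61.

3√61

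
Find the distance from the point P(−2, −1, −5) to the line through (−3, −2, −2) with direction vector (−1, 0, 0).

Direction vector d = (−1, 0, 0).
AP = (1, 1, −3); AP·d = -1, |AP|² = 11, |d|² = 1.
distance² = |AP|² − (AP·d)²/|d|² = 11 − 1/1 = 10, so the distance is √10.

√10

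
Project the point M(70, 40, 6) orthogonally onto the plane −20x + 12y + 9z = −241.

The perpendicular from M has direction n = (−20, 12, 9): r = (70, 40, 6) + μ(−20, 12, 9).
Substitute into the plane: n·(M + μn) = -241 gives -866 + 625μ = -241, so μ = 1.
Foot = (70, 40, 6) + 1·(−20, 12, 9) = (50, 52, 15).

(50, 52, 15)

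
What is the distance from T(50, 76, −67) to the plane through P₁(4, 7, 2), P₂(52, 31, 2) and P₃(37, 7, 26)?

P₁P₂ = (48, 24, 0) and P₁P₃ = (33, 0, 24), so a normal is n = P₁P₂ × P₁P₃ = (576, −1152, −792).
Then n·(50, 76, −67) − (−7344) = 1656.
|n| = √(331776 + 1327104 + 627264) = 1512, so the distance is |1656|/1512 = 23/21.

23/21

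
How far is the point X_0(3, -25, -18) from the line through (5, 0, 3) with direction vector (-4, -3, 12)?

Direction vector d = (-4, -3, 12).
AP = (-2, -25, -21), and AP × d = (-363, 108, -94).
|AP × d|² = 152269 and |d|² = 169, so the distance is √(152269/169) = √901.

√901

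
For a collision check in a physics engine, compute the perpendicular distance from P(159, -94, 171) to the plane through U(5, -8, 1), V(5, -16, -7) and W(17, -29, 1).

6

UV = (0, -8, -8) and UW = (12, -21, 0), so a normal is n = UV × UW = (-168, -96, 96).
Then n·(159, -94, 171) - 24 = -1296.
|n| = √(28224 + 9216 + 9216) = 216, so the distance is |-1296|/216 = 6.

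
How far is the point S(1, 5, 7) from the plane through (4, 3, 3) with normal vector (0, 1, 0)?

The plane has equation n·(r − (4, 3, 3)) = 0, i.e. n·r = 3.
d = |1·5 − 3| / √(0 + 1 + 0) = |2| / 1 = 2.

2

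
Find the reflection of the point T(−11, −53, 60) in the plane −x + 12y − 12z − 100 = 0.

(-21, 67, -60)

n = (−1, 12, −12), |n|² = 289, n·T − 100 = -1445, so t = -1445/289 = -5.
Foot F = T − (-5)·n = (−16, 7, 0); the reflection is 2F − T = (−21, 67, −60).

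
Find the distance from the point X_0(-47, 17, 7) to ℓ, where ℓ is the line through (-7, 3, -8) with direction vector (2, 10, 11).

2√449

Direction vector d = (2, 10, 11).
AP = (-40, 14, 15); AP·d = 225, |AP|² = 2021, |d|² = 225.
distance² = |AP|² − (AP·d)²/|d|² = 2021 − 50625/225 = 1796, so the distance is 2√449.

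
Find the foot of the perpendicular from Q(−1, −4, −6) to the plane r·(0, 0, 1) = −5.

(-1, -4, -5)

The perpendicular from Q has direction n = (0, 0, 1): r = (−1, −4, −6) + λ(0, 0, 1).
Substitute into the plane: n·(Q + λn) = -5 gives -6 + 1λ = -5, so λ = 1.
Foot = (−1, −4, −6) + 1·(0, 0, 1) = (−1, −4, −5).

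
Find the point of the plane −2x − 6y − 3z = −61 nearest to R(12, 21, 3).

The perpendicular from R has direction n = (−2, −6, −3): r = (12, 21, 3) + t(−2, −6, −3).
Substitute into the plane: n·(R + tn) = -61 gives -159 + 49t = -61, so t = 2.
Foot = (12, 21, 3) + 2·(−2, −6, −3) = (8, 9, −3).

(8, 9, -3)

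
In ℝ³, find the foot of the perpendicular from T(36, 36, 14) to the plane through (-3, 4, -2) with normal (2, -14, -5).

n = (2, -14, -5), |n|² = 225, and n·T − (-52) = -450.
t = -450/225 = -2, so the foot is T − t·n = (36, 36, 14) − (-2)·(2, -14, -5) = (40, 8, 4).

(40, 8, 4)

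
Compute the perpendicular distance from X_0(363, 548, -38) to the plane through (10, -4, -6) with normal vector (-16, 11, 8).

The plane has equation n·(r − (10, -4, -6)) = 0, i.e. n·r = -252.
Then n·(363, 548, -38) - (-252) = 168.
|n| = √(256 + 121 + 64) = 21, so the distance is |168|/21 = 8.

8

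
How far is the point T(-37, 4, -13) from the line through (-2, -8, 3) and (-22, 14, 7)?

A direction vector is d = (-20, 22, 4).
AP = (-35, 12, -16), and AP × d = (400, 460, -530).
|AP × d|² = 652500 and |d|² = 900, so the distance is √(652500/900) = √725 = 5√29.

5√29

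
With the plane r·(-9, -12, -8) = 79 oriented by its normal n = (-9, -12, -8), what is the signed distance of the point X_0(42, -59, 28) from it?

27/17

n·X_0 − 79 = 27.
|n| = 17, so the signed distance is 27/17.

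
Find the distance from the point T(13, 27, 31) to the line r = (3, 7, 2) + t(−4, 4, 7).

Direction vector d = (−4, 4, 7).
AP = (10, 20, 29), and AP × d = (24, −186, 120).
|AP × d|² = 49572 and |d|² = 81, so the distance is √(49572/81) = √612 = 6√17.

6√17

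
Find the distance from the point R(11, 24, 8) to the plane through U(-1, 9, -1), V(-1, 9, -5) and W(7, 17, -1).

3/√2

UV = (0, 0, -4) and UW = (8, 8, 0), so a normal is n = UV × UW = (32, -32, 0).
Then n·(11, 24, 8) - (-320) = -96.
|n| = √(1024 + 1024 + 0) = 32√2, so the distance is |-96|/(32√2) = 3√2/2.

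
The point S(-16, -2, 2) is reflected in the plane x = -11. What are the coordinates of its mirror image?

With n = (1, 0, 0), the signed offset is (n·S − (-11))/|n|² = -5/1 = -5.
S' = S − 2t·n = (-16, -2, 2) − (-10)·(1, 0, 0) = (-6, -2, 2).

(-6, -2, 2)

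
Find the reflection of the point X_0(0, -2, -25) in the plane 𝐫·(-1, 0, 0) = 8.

(-16, -2, -25)

n = (-1, 0, 0), |n|² = 1, n·X_0 − 8 = -8, so t = -8/1 = -8.
Foot F = X_0 − (-8)·n = (-8, -2, -25); the reflection is 2F − X_0 = (-16, -2, -25).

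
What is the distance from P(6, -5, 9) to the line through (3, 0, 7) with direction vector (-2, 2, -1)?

Direction vector d = (-2, 2, -1).
AP = (3, -5, 2); AP·d = -18, |AP|² = 38, |d|² = 9.
distance² = |AP|² − (AP·d)²/|d|² = 38 − 324/9 = 2, so the distance is √2.

√2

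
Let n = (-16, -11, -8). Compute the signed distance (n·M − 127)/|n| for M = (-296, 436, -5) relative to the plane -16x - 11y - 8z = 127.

-7

n·M − 127 = -147.
|n| = 21, so the signed distance is -147/21 = -7.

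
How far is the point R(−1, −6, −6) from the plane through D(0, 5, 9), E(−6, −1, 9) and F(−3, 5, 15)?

5/3

DE = (−6, −6, 0) and DF = (−3, 0, 6), so a normal is n = DE × DF = (−36, 36, −18).
d = |(-36)·(-1) + 36·(-6) + (-18)·(-6) − 18| / √(1296 + 1296 + 324) = |-90| / 54 = 5/3.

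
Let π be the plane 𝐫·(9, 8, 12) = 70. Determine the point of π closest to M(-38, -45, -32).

(-2, -13, 16)

The perpendicular from M has direction n = (9, 8, 12): r = (-38, -45, -32) + t(9, 8, 12).
Substitute into the plane: n·(M + tn) = 70 gives -1086 + 289t = 70, so t = 4.
Foot = (-38, -45, -32) + 4·(9, 8, 12) = (-2, -13, 16).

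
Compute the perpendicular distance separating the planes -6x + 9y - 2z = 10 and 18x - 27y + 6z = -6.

Divide the second equation by -3 to match normals: -6x + 9y - 2z = 2.
Both planes have normal n = (-6, 9, -2), |n| = 11. Any point on the first plane is at distance |2 − 10|/|n| = 8/11 from the second.

8/11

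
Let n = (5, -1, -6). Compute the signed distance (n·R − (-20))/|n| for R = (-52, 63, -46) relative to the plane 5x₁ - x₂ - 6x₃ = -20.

n·R − (-20) = -27.
|n| = √62, so the signed distance is -27/√62.

-27/√62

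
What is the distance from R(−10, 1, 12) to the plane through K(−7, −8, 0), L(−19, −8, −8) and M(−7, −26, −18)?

15√22/22

KL = (−12, 0, −8) and KM = (0, −18, −18), so a normal is n = KL × KM = (−144, −216, 216).
Then n·(−10, 1, 12) − 2736 = 1080.
|n| = √(20736 + 46656 + 46656) = 72√22, so the distance is |1080|/(72√22) = 15/√22.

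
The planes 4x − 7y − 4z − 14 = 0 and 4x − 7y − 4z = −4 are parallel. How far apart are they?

2

Both planes have normal n = (4, −7, −4), |n| = 9. Any point on the first plane is at distance |(-4) − 14|/|n| = 18/9 = 2 from the second.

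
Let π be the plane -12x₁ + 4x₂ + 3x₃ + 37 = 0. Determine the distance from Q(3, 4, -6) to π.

1/13

Normal vector n = (-12, 4, 3), and n·(3, 4, -6) - (-37) = -1.
|n| = √(144 + 16 + 9) = 13, so the distance is |-1|/13 = 1/13.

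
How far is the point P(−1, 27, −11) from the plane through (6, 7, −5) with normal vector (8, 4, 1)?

2

The plane has equation n·(r − (6, 7, −5)) = 0, i.e. n·r = 71.
Then n·(−1, 27, −11) − 71 = 18.
|n| = √(64 + 16 + 1) = 9, so the distance is |18|/9 = 2.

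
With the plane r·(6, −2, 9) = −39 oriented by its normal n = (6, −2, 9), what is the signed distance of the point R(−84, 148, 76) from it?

n·R − (-39) = -77.
|n| = 11, so the signed distance is -77/11 = -7.

-7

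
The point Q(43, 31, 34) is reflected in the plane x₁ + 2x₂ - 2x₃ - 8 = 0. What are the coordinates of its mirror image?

n = (1, 2, -2), |n|² = 9, n·Q − 8 = 29, so t = 29/9.
Foot F = Q − (29/9)·n = (358/9, 221/9, 364/9); the reflection is 2F − Q = (329/9, 163/9, 422/9).

(329/9, 163/9, 422/9)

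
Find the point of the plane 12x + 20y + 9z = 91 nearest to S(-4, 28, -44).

(-112/25, 136/5, -1109/25)

n = (12, 20, 9), |n|² = 625, and n·S − 91 = 25.
t = 25/625 = 1/25, so the foot is S − t·n = (-4, 28, -44) − (1/25)·(12, 20, 9) = (-112/25, 136/5, -1109/25).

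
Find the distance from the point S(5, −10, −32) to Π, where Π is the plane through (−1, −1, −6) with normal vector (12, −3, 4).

The plane has equation n·(r − (−1, −1, −6)) = 0, i.e. n·r = -33.
n = (12, −3, 4); n·P − (-33) = -5; |n| = 13; distance = 5/13.

5/13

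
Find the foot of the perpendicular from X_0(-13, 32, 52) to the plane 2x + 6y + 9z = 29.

n = (2, 6, 9), |n|² = 121, and n·X_0 − 29 = 605.
t = 605/121 = 5, so the foot is X_0 − t·n = (-13, 32, 52) − 5·(2, 6, 9) = (-23, 2, 7).

(-23, 2, 7)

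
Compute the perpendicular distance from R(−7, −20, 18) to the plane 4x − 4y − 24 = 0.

n = (4, −4, 0); n·P − 24 = 28; |n| = 4√2; distance = 28/(4√2) = 7√2/2.

7√2/2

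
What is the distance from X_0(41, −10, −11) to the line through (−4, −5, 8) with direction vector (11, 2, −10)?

Direction vector d = (11, 2, −10).
AP = (45, −5, −19), and AP × d = (88, 241, 145).
|AP × d|² = 86850 and |d|² = 225, so the distance is √(86850/225) = √386.

√386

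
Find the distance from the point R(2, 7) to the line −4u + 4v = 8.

3/√2

The normal to the line is n = (−4, 4) with |n| = 4√2.
|n·R − 8| = |20 − 8| = 12, so the distance is 12/(4√2) = 3√2/2.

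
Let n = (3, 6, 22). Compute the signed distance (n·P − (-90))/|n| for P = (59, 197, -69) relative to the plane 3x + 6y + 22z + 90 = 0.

n·P − (-90) = -69.
|n| = 23, so the signed distance is -69/23 = -3.

-3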